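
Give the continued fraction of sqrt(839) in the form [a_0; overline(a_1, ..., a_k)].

Write x_i = (sqrt(839) + m_i)/d_i with (m_0, d_0) = (0, 1). a_0 = floor(sqrt(839)) = 28, since 28^2 = 784 <= 839 < 841 = 29^2.
Iterate m_{i+1} = d_i*a_i - m_i, d_{i+1} = (839 - m_{i+1}^2)/d_i, a_{i+1} = floor((a_0 + m_{i+1})/d_{i+1}):
  m_1 = 1*28 - 0 = 28, d_1 = (839 - 28^2)/1 = 55/1 = 55, a_1 = floor((28 + 28)/55) = 1.
  m_2 = 55*1 - 28 = 27, d_2 = (839 - 27^2)/55 = 110/55 = 2, a_2 = floor((28 + 27)/2) = 27.
  m_3 = 2*27 - 27 = 27, d_3 = (839 - 27^2)/2 = 110/2 = 55, a_3 = floor((28 + 27)/55) = 1.
  m_4 = 55*1 - 27 = 28, d_4 = (839 - 28^2)/55 = 55/55 = 1, a_4 = floor((28 + 28)/1) = 56.
  m_5 = 1*56 - 28 = 28, d_5 = (839 - 28^2)/1 = 55/1 = 55: (m_5, d_5) = (m_1, d_1) = (28, 55), so from here the quotients repeat a_1, ..., a_4; the period length is 4.
Hence the expansion of sqrt(839) is a_0 = 28 followed by the repeating block 1, 27, 1, 56 (period 4).

[28; overline(1, 27, 1, 56)]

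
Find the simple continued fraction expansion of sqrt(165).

Write x_i = (sqrt(165) + m_i)/d_i with (m_0, d_0) = (0, 1). a_0 = floor(sqrt(165)) = 12, since 12^2 = 144 <= 165 < 169 = 13^2.
Iterate m_{i+1} = d_i*a_i - m_i, d_{i+1} = (165 - m_{i+1}^2)/d_i, a_{i+1} = floor((a_0 + m_{i+1})/d_{i+1}):
  m_1 = 1*12 - 0 = 12, d_1 = (165 - 12^2)/1 = 21/1 = 21, a_1 = floor((12 + 12)/21) = 1.
  m_2 = 21*1 - 12 = 9, d_2 = (165 - 9^2)/21 = 84/21 = 4, a_2 = floor((12 + 9)/4) = 5.
  m_3 = 4*5 - 9 = 11, d_3 = (165 - 11^2)/4 = 44/4 = 11, a_3 = floor((12 + 11)/11) = 2.
  m_4 = 11*2 - 11 = 11, d_4 = (165 - 11^2)/11 = 44/11 = 4, a_4 = floor((12 + 11)/4) = 5.
  m_5 = 4*5 - 11 = 9, d_5 = (165 - 9^2)/4 = 84/4 = 21, a_5 = floor((12 + 9)/21) = 1.
  m_6 = 21*1 - 9 = 12, d_6 = (165 - 12^2)/21 = 21/21 = 1, a_6 = floor((12 + 12)/1) = 24.
  m_7 = 1*24 - 12 = 12, d_7 = (165 - 12^2)/1 = 21/1 = 21: (m_7, d_7) = (m_1, d_1) = (12, 21), so from here the quotients repeat a_1, ..., a_6; the period length is 6.
Hence the expansion of sqrt(165) is a_0 = 12 followed by the repeating block 1, 5, 2, 5, 1, 24 (period 6).

[12; (1, 5, 2, 5, 1, 24)]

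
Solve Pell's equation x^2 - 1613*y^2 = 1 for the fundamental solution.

(x, y) = (4416393, 109964)

First expand sqrt(1613) as a continued fraction. With x_i = (sqrt(1613) + m_i)/d_i and (m_0, d_0) = (0, 1): a_0 = floor(sqrt(1613)) = 40, since 40^2 = 1600 <= 1613 < 1681 = 41^2.
Iterate m_{i+1} = d_i*a_i - m_i, d_{i+1} = (1613 - m_{i+1}^2)/d_i, a_{i+1} = floor((a_0 + m_{i+1})/d_{i+1}):
  m_1 = 1*40 - 0 = 40, d_1 = (1613 - 40^2)/1 = 13/1 = 13, a_1 = floor((40 + 40)/13) = 6.
  m_2 = 13*6 - 40 = 38, d_2 = (1613 - 38^2)/13 = 169/13 = 13, a_2 = floor((40 + 38)/13) = 6.
  m_3 = 13*6 - 38 = 40, d_3 = (1613 - 40^2)/13 = 13/13 = 1, a_3 = floor((40 + 40)/1) = 80.
  m_4 = 1*80 - 40 = 40, d_4 = (1613 - 40^2)/1 = 13/1 = 13: (m_4, d_4) = (m_1, d_1) = (40, 13), so from here the quotients repeat a_1, ..., a_3; the period length is 3.
So sqrt(1613) = [40; (6, 6, 80)] with period length k = 3.
k is odd, so (p_{k-1}, q_{k-1}) only solves x^2 - 1613y^2 = -1 and the fundamental solution of x^2 - 1613y^2 = 1 is (p_{2k-1}, q_{2k-1}) = (p_5, q_5); compute convergents through index 5, running through the period twice.
Convergents (p_i = a_i*p_{i-1} + p_{i-2}, q_i = a_i*q_{i-1} + q_{i-2} with p_{-2}=0, p_{-1}=1, q_{-2}=1, q_{-1}=0):
  i=0: a_0=40, p_0 = 40*1 + 0 = 40, q_0 = 40*0 + 1 = 1.
  i=1: a_1=6, p_1 = 6*40 + 1 = 241, q_1 = 6*1 + 0 = 6.
  i=2: a_2=6, p_2 = 6*241 + 40 = 1486, q_2 = 6*6 + 1 = 37.
  i=3: a_3=80, p_3 = 80*1486 + 241 = 119121, q_3 = 80*37 + 6 = 2966.
  i=4: a_4=6, p_4 = 6*119121 + 1486 = 716212, q_4 = 6*2966 + 37 = 17833.
  i=5: a_5=6, p_5 = 6*716212 + 119121 = 4416393, q_5 = 6*17833 + 2966 = 109964.
Indeed p_2^2 - 1613*q_2^2 = 2208196 - 2208197 = -1, not +1.
Check: 4416393^2 - 1613*109964^2 = 19504527130449 - 19504527130448 = 1, so (x, y) = (4416393, 109964) solves the equation, and by the theorem it is the least positive solution.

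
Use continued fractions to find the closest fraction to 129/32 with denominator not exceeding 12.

Expand x = 129/32 as a continued fraction with the Euclidean algorithm:
  129 = 4*32 + 1, so a_0 = 4.
  32 = 32*1 + 0, so a_1 = 32.
so x = [4; 32].
Convergents (p_i = a_i*p_{i-1} + p_{i-2}, q_i = a_i*q_{i-1} + q_{i-2} with p_{-2}=0, p_{-1}=1, q_{-2}=1, q_{-1}=0), until the denominator exceeds 12:
  i=0: a_0=4, p_0 = 4*1 + 0 = 4, q_0 = 4*0 + 1 = 1.
  i=1: a_1=32, p_1 = 32*4 + 1 = 129, q_1 = 32*1 + 0 = 32.
q_1 = 32 > 12, so the last convergent with denominator <= 12 is p_0/q_0 = 4/1.
The closest fraction with denominator <= 12 is either p_0/q_0 or the intermediate fraction (k*p_0 + p_{-1})/(k*q_0 + q_{-1}) with the largest k >= 1 whose denominator stays <= 12; these approach x as k grows, and every other convergent or intermediate fraction in range is farther away.
Largest k: floor((12 - q_{-1})/q_0) = floor((12 - 0)/1) = 12 (using the seeds p_{-1} = 1, q_{-1} = 0).
That gives (12*4 + 1)/(12*1 + 0) = 49/12.
Compare the errors: |x - 4/1| = |129*1 - 4*32|/(32*1) = 1/32, and |x - 49/12| = |129*12 - 49*32|/(32*12) = 20/384.
Cross-multiplying, 1*384 = 384 < 640 = 20*32, so 1/32 is smaller: the convergent 4/1 is closer to x than 49/12.

4/1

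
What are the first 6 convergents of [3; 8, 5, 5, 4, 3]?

Using the convergent recurrence p_i = a_i*p_{i-1} + p_{i-2}, q_i = a_i*q_{i-1} + q_{i-2} with p_{-2}=0, p_{-1}=1, q_{-2}=1, q_{-1}=0:
  i=0: a_0=3, p_0 = 3*1 + 0 = 3, q_0 = 3*0 + 1 = 1.
  i=1: a_1=8, p_1 = 8*3 + 1 = 25, q_1 = 8*1 + 0 = 8.
  i=2: a_2=5, p_2 = 5*25 + 3 = 128, q_2 = 5*8 + 1 = 41.
  i=3: a_3=5, p_3 = 5*128 + 25 = 665, q_3 = 5*41 + 8 = 213.
  i=4: a_4=4, p_4 = 4*665 + 128 = 2788, q_4 = 4*213 + 41 = 893.
  i=5: a_5=3, p_5 = 3*2788 + 665 = 9029, q_5 = 3*893 + 213 = 2892.

3/1, 25/8, 128/41, 665/213, 2788/893, 9029/2892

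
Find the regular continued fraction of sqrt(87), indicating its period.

Write x_i = (sqrt(87) + m_i)/d_i with (m_0, d_0) = (0, 1). a_0 = floor(sqrt(87)) = 9, since 9^2 = 81 <= 87 < 100 = 10^2.
Iterate m_{i+1} = d_i*a_i - m_i, d_{i+1} = (87 - m_{i+1}^2)/d_i, a_{i+1} = floor((a_0 + m_{i+1})/d_{i+1}):
  m_1 = 1*9 - 0 = 9, d_1 = (87 - 9^2)/1 = 6/1 = 6, a_1 = floor((9 + 9)/6) = 3.
  m_2 = 6*3 - 9 = 9, d_2 = (87 - 9^2)/6 = 6/6 = 1, a_2 = floor((9 + 9)/1) = 18.
  m_3 = 1*18 - 9 = 9, d_3 = (87 - 9^2)/1 = 6/1 = 6: (m_3, d_3) = (m_1, d_1) = (9, 6), so from here the quotients repeat a_1, a_2; the period length is 2.
Hence the expansion of sqrt(87) is a_0 = 9 followed by the repeating block 3, 18 (period 2).

[9; (3, 18)]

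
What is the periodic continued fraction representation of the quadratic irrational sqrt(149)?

Write x_i = (sqrt(149) + m_i)/d_i with (m_0, d_0) = (0, 1). a_0 = floor(sqrt(149)) = 12, since 12^2 = 144 <= 149 < 169 = 13^2.
Iterate m_{i+1} = d_i*a_i - m_i, d_{i+1} = (149 - m_{i+1}^2)/d_i, a_{i+1} = floor((a_0 + m_{i+1})/d_{i+1}):
  m_1 = 1*12 - 0 = 12, d_1 = (149 - 12^2)/1 = 5/1 = 5, a_1 = floor((12 + 12)/5) = 4.
  m_2 = 5*4 - 12 = 8, d_2 = (149 - 8^2)/5 = 85/5 = 17, a_2 = floor((12 + 8)/17) = 1.
  m_3 = 17*1 - 8 = 9, d_3 = (149 - 9^2)/17 = 68/17 = 4, a_3 = floor((12 + 9)/4) = 5.
  m_4 = 4*5 - 9 = 11, d_4 = (149 - 11^2)/4 = 28/4 = 7, a_4 = floor((12 + 11)/7) = 3.
  m_5 = 7*3 - 11 = 10, d_5 = (149 - 10^2)/7 = 49/7 = 7, a_5 = floor((12 + 10)/7) = 3.
  m_6 = 7*3 - 10 = 11, d_6 = (149 - 11^2)/7 = 28/7 = 4, a_6 = floor((12 + 11)/4) = 5.
  m_7 = 4*5 - 11 = 9, d_7 = (149 - 9^2)/4 = 68/4 = 17, a_7 = floor((12 + 9)/17) = 1.
  m_8 = 17*1 - 9 = 8, d_8 = (149 - 8^2)/17 = 85/17 = 5, a_8 = floor((12 + 8)/5) = 4.
  m_9 = 5*4 - 8 = 12, d_9 = (149 - 12^2)/5 = 5/5 = 1, a_9 = floor((12 + 12)/1) = 24.
  m_10 = 1*24 - 12 = 12, d_10 = (149 - 12^2)/1 = 5/1 = 5: (m_10, d_10) = (m_1, d_1) = (12, 5), so from here the quotients repeat a_1, ..., a_9; the period length is 9.
Hence the expansion of sqrt(149) is a_0 = 12 followed by the repeating block 4, 1, 5, 3, 3, 5, 1, 4, 24 (period 9).

[12; (4, 1, 5, 3, 3, 5, 1, 4, 24)]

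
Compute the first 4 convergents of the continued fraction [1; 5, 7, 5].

1/1, 6/5, 43/36, 221/185

Using the convergent recurrence p_i = a_i*p_{i-1} + p_{i-2}, q_i = a_i*q_{i-1} + q_{i-2} with p_{-2}=0, p_{-1}=1, q_{-2}=1, q_{-1}=0:
  i=0: a_0=1, p_0 = 1*1 + 0 = 1, q_0 = 1*0 + 1 = 1.
  i=1: a_1=5, p_1 = 5*1 + 1 = 6, q_1 = 5*1 + 0 = 5.
  i=2: a_2=7, p_2 = 7*6 + 1 = 43, q_2 = 7*5 + 1 = 36.
  i=3: a_3=5, p_3 = 5*43 + 6 = 221, q_3 = 5*36 + 5 = 185.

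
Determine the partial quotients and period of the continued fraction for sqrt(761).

[27; (1, 1, 2, 2, 1, 1, 54)]

Write x_i = (sqrt(761) + m_i)/d_i with (m_0, d_0) = (0, 1). a_0 = floor(sqrt(761)) = 27, since 27^2 = 729 <= 761 < 784 = 28^2.
Iterate m_{i+1} = d_i*a_i - m_i, d_{i+1} = (761 - m_{i+1}^2)/d_i, a_{i+1} = floor((a_0 + m_{i+1})/d_{i+1}):
  m_1 = 1*27 - 0 = 27, d_1 = (761 - 27^2)/1 = 32/1 = 32, a_1 = floor((27 + 27)/32) = 1.
  m_2 = 32*1 - 27 = 5, d_2 = (761 - 5^2)/32 = 736/32 = 23, a_2 = floor((27 + 5)/23) = 1.
  m_3 = 23*1 - 5 = 18, d_3 = (761 - 18^2)/23 = 437/23 = 19, a_3 = floor((27 + 18)/19) = 2.
  m_4 = 19*2 - 18 = 20, d_4 = (761 - 20^2)/19 = 361/19 = 19, a_4 = floor((27 + 20)/19) = 2.
  m_5 = 19*2 - 20 = 18, d_5 = (761 - 18^2)/19 = 437/19 = 23, a_5 = floor((27 + 18)/23) = 1.
  m_6 = 23*1 - 18 = 5, d_6 = (761 - 5^2)/23 = 736/23 = 32, a_6 = floor((27 + 5)/32) = 1.
  m_7 = 32*1 - 5 = 27, d_7 = (761 - 27^2)/32 = 32/32 = 1, a_7 = floor((27 + 27)/1) = 54.
  m_8 = 1*54 - 27 = 27, d_8 = (761 - 27^2)/1 = 32/1 = 32: (m_8, d_8) = (m_1, d_1) = (27, 32), so from here the quotients repeat a_1, ..., a_7; the period length is 7.
Hence the expansion of sqrt(761) is a_0 = 27 followed by the repeating block 1, 1, 2, 2, 1, 1, 54 (period 7).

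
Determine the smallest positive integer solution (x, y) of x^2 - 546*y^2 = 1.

First expand sqrt(546) as a continued fraction. With x_i = (sqrt(546) + m_i)/d_i and (m_0, d_0) = (0, 1): a_0 = floor(sqrt(546)) = 23, since 23^2 = 529 <= 546 < 576 = 24^2.
Iterate m_{i+1} = d_i*a_i - m_i, d_{i+1} = (546 - m_{i+1}^2)/d_i, a_{i+1} = floor((a_0 + m_{i+1})/d_{i+1}):
  m_1 = 1*23 - 0 = 23, d_1 = (546 - 23^2)/1 = 17/1 = 17, a_1 = floor((23 + 23)/17) = 2.
  m_2 = 17*2 - 23 = 11, d_2 = (546 - 11^2)/17 = 425/17 = 25, a_2 = floor((23 + 11)/25) = 1.
  m_3 = 25*1 - 11 = 14, d_3 = (546 - 14^2)/25 = 350/25 = 14, a_3 = floor((23 + 14)/14) = 2.
  m_4 = 14*2 - 14 = 14, d_4 = (546 - 14^2)/14 = 350/14 = 25, a_4 = floor((23 + 14)/25) = 1.
  m_5 = 25*1 - 14 = 11, d_5 = (546 - 11^2)/25 = 425/25 = 17, a_5 = floor((23 + 11)/17) = 2.
  m_6 = 17*2 - 11 = 23, d_6 = (546 - 23^2)/17 = 17/17 = 1, a_6 = floor((23 + 23)/1) = 46.
  m_7 = 1*46 - 23 = 23, d_7 = (546 - 23^2)/1 = 17/1 = 17: (m_7, d_7) = (m_1, d_1) = (23, 17), so from here the quotients repeat a_1, ..., a_6; the period length is 6.
So sqrt(546) = [23; (2, 1, 2, 1, 2, 46)] with period length k = 6.
k is even, so the fundamental solution of x^2 - 546y^2 = 1 is (p_{k-1}, q_{k-1}) = (p_5, q_5); compute convergents through index 5.
Convergents (p_i = a_i*p_{i-1} + p_{i-2}, q_i = a_i*q_{i-1} + q_{i-2} with p_{-2}=0, p_{-1}=1, q_{-2}=1, q_{-1}=0):
  i=0: a_0=23, p_0 = 23*1 + 0 = 23, q_0 = 23*0 + 1 = 1.
  i=1: a_1=2, p_1 = 2*23 + 1 = 47, q_1 = 2*1 + 0 = 2.
  i=2: a_2=1, p_2 = 1*47 + 23 = 70, q_2 = 1*2 + 1 = 3.
  i=3: a_3=2, p_3 = 2*70 + 47 = 187, q_3 = 2*3 + 2 = 8.
  i=4: a_4=1, p_4 = 1*187 + 70 = 257, q_4 = 1*8 + 3 = 11.
  i=5: a_5=2, p_5 = 2*257 + 187 = 701, q_5 = 2*11 + 8 = 30.
Check: 701^2 - 546*30^2 = 491401 - 491400 = 1, so (x, y) = (701, 30) solves the equation, and by the theorem it is the least positive solution.

(x, y) = (701, 30)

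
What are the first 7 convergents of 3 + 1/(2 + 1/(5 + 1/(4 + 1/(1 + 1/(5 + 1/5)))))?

3/1, 7/2, 38/11, 159/46, 197/57, 1144/331, 5917/1712

Using the convergent recurrence p_i = a_i*p_{i-1} + p_{i-2}, q_i = a_i*q_{i-1} + q_{i-2} with p_{-2}=0, p_{-1}=1, q_{-2}=1, q_{-1}=0:
  i=0: a_0=3, p_0 = 3*1 + 0 = 3, q_0 = 3*0 + 1 = 1.
  i=1: a_1=2, p_1 = 2*3 + 1 = 7, q_1 = 2*1 + 0 = 2.
  i=2: a_2=5, p_2 = 5*7 + 3 = 38, q_2 = 5*2 + 1 = 11.
  i=3: a_3=4, p_3 = 4*38 + 7 = 159, q_3 = 4*11 + 2 = 46.
  i=4: a_4=1, p_4 = 1*159 + 38 = 197, q_4 = 1*46 + 11 = 57.
  i=5: a_5=5, p_5 = 5*197 + 159 = 1144, q_5 = 5*57 + 46 = 331.
  i=6: a_6=5, p_6 = 5*1144 + 197 = 5917, q_6 = 5*331 + 57 = 1712.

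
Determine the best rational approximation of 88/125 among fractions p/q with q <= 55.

19/27

Expand x = 88/125 as a continued fraction with the Euclidean algorithm:
  88 = 0*125 + 88, so a_0 = 0.
  125 = 1*88 + 37, so a_1 = 1.
  88 = 2*37 + 14, so a_2 = 2.
  37 = 2*14 + 9, so a_3 = 2.
  14 = 1*9 + 5, so a_4 = 1.
  9 = 1*5 + 4, so a_5 = 1.
  5 = 1*4 + 1, so a_6 = 1.
  4 = 4*1 + 0, so a_7 = 4.
so x = [0; 1, 2, 2, 1, 1, 1, 4].
Convergents (p_i = a_i*p_{i-1} + p_{i-2}, q_i = a_i*q_{i-1} + q_{i-2} with p_{-2}=0, p_{-1}=1, q_{-2}=1, q_{-1}=0), until the denominator exceeds 55:
  i=0: a_0=0, p_0 = 0*1 + 0 = 0, q_0 = 0*0 + 1 = 1.
  i=1: a_1=1, p_1 = 1*0 + 1 = 1, q_1 = 1*1 + 0 = 1.
  i=2: a_2=2, p_2 = 2*1 + 0 = 2, q_2 = 2*1 + 1 = 3.
  i=3: a_3=2, p_3 = 2*2 + 1 = 5, q_3 = 2*3 + 1 = 7.
  i=4: a_4=1, p_4 = 1*5 + 2 = 7, q_4 = 1*7 + 3 = 10.
  i=5: a_5=1, p_5 = 1*7 + 5 = 12, q_5 = 1*10 + 7 = 17.
  i=6: a_6=1, p_6 = 1*12 + 7 = 19, q_6 = 1*17 + 10 = 27.
  i=7: a_7=4, p_7 = 4*19 + 12 = 88, q_7 = 4*27 + 17 = 125.
q_7 = 125 > 55, so the last convergent with denominator <= 55 is p_6/q_6 = 19/27.
The closest fraction with denominator <= 55 is either p_6/q_6 or the intermediate fraction (k*p_6 + p_5)/(k*q_6 + q_5) with the largest k >= 1 whose denominator stays <= 55; these approach x as k grows, and every other convergent or intermediate fraction in range is farther away.
Largest k: floor((55 - q_5)/q_6) = floor((55 - 17)/27) = 1.
That gives (1*19 + 12)/(1*27 + 17) = 31/44.
Compare the errors: |x - 19/27| = |88*27 - 19*125|/(125*27) = 1/3375, and |x - 31/44| = |88*44 - 31*125|/(125*44) = 3/5500.
Cross-multiplying, 1*5500 = 5500 < 10125 = 3*3375, so 1/3375 is smaller: the convergent 19/27 is closer to x than 31/44.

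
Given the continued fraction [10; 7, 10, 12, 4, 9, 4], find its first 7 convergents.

10/1, 71/7, 720/71, 8711/859, 35564/3507, 328787/32422, 1350712/133195

Using the convergent recurrence p_i = a_i*p_{i-1} + p_{i-2}, q_i = a_i*q_{i-1} + q_{i-2} with p_{-2}=0, p_{-1}=1, q_{-2}=1, q_{-1}=0:
  i=0: a_0=10, p_0 = 10*1 + 0 = 10, q_0 = 10*0 + 1 = 1.
  i=1: a_1=7, p_1 = 7*10 + 1 = 71, q_1 = 7*1 + 0 = 7.
  i=2: a_2=10, p_2 = 10*71 + 10 = 720, q_2 = 10*7 + 1 = 71.
  i=3: a_3=12, p_3 = 12*720 + 71 = 8711, q_3 = 12*71 + 7 = 859.
  i=4: a_4=4, p_4 = 4*8711 + 720 = 35564, q_4 = 4*859 + 71 = 3507.
  i=5: a_5=9, p_5 = 9*35564 + 8711 = 328787, q_5 = 9*3507 + 859 = 32422.
  i=6: a_6=4, p_6 = 4*328787 + 35564 = 1350712, q_6 = 4*32422 + 3507 = 133195.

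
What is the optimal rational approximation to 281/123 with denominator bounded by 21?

16/7

Expand x = 281/123 as a continued fraction with the Euclidean algorithm:
  281 = 2*123 + 35, so a_0 = 2.
  123 = 3*35 + 18, so a_1 = 3.
  35 = 1*18 + 17, so a_2 = 1.
  18 = 1*17 + 1, so a_3 = 1.
  17 = 17*1 + 0, so a_4 = 17.
so x = [2; 3, 1, 1, 17].
Convergents (p_i = a_i*p_{i-1} + p_{i-2}, q_i = a_i*q_{i-1} + q_{i-2} with p_{-2}=0, p_{-1}=1, q_{-2}=1, q_{-1}=0), until the denominator exceeds 21:
  i=0: a_0=2, p_0 = 2*1 + 0 = 2, q_0 = 2*0 + 1 = 1.
  i=1: a_1=3, p_1 = 3*2 + 1 = 7, q_1 = 3*1 + 0 = 3.
  i=2: a_2=1, p_2 = 1*7 + 2 = 9, q_2 = 1*3 + 1 = 4.
  i=3: a_3=1, p_3 = 1*9 + 7 = 16, q_3 = 1*4 + 3 = 7.
  i=4: a_4=17, p_4 = 17*16 + 9 = 281, q_4 = 17*7 + 4 = 123.
q_4 = 123 > 21, so the last convergent with denominator <= 21 is p_3/q_3 = 16/7.
The closest fraction with denominator <= 21 is either p_3/q_3 or the intermediate fraction (k*p_3 + p_2)/(k*q_3 + q_2) with the largest k >= 1 whose denominator stays <= 21; these approach x as k grows, and every other convergent or intermediate fraction in range is farther away.
Largest k: floor((21 - q_2)/q_3) = floor((21 - 4)/7) = 2.
That gives (2*16 + 9)/(2*7 + 4) = 41/18.
Compare the errors: |x - 16/7| = |281*7 - 16*123|/(123*7) = 1/861, and |x - 41/18| = |281*18 - 41*123|/(123*18) = 15/2214.
Cross-multiplying, 1*2214 = 2214 < 12915 = 15*861, so 1/861 is smaller: the convergent 16/7 is closer to x than 41/18.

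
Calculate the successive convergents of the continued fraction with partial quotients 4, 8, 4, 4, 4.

Using the convergent recurrence p_i = a_i*p_{i-1} + p_{i-2}, q_i = a_i*q_{i-1} + q_{i-2} with p_{-2}=0, p_{-1}=1, q_{-2}=1, q_{-1}=0:
  i=0: a_0=4, p_0 = 4*1 + 0 = 4, q_0 = 4*0 + 1 = 1.
  i=1: a_1=8, p_1 = 8*4 + 1 = 33, q_1 = 8*1 + 0 = 8.
  i=2: a_2=4, p_2 = 4*33 + 4 = 136, q_2 = 4*8 + 1 = 33.
  i=3: a_3=4, p_3 = 4*136 + 33 = 577, q_3 = 4*33 + 8 = 140.
  i=4: a_4=4, p_4 = 4*577 + 136 = 2444, q_4 = 4*140 + 33 = 593.

4/1, 33/8, 136/33, 577/140, 2444/593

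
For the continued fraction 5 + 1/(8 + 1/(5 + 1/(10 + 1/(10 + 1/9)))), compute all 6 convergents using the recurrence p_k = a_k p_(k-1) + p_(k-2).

Using the convergent recurrence p_i = a_i*p_{i-1} + p_{i-2}, q_i = a_i*q_{i-1} + q_{i-2} with p_{-2}=0, p_{-1}=1, q_{-2}=1, q_{-1}=0:
  i=0: a_0=5, p_0 = 5*1 + 0 = 5, q_0 = 5*0 + 1 = 1.
  i=1: a_1=8, p_1 = 8*5 + 1 = 41, q_1 = 8*1 + 0 = 8.
  i=2: a_2=5, p_2 = 5*41 + 5 = 210, q_2 = 5*8 + 1 = 41.
  i=3: a_3=10, p_3 = 10*210 + 41 = 2141, q_3 = 10*41 + 8 = 418.
  i=4: a_4=10, p_4 = 10*2141 + 210 = 21620, q_4 = 10*418 + 41 = 4221.
  i=5: a_5=9, p_5 = 9*21620 + 2141 = 196721, q_5 = 9*4221 + 418 = 38407.

5/1, 41/8, 210/41, 2141/418, 21620/4221, 196721/38407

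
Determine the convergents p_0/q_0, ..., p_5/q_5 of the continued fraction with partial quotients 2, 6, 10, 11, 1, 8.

2/1, 13/6, 132/61, 1465/677, 1597/738, 14241/6581

Using the convergent recurrence p_i = a_i*p_{i-1} + p_{i-2}, q_i = a_i*q_{i-1} + q_{i-2} with p_{-2}=0, p_{-1}=1, q_{-2}=1, q_{-1}=0:
  i=0: a_0=2, p_0 = 2*1 + 0 = 2, q_0 = 2*0 + 1 = 1.
  i=1: a_1=6, p_1 = 6*2 + 1 = 13, q_1 = 6*1 + 0 = 6.
  i=2: a_2=10, p_2 = 10*13 + 2 = 132, q_2 = 10*6 + 1 = 61.
  i=3: a_3=11, p_3 = 11*132 + 13 = 1465, q_3 = 11*61 + 6 = 677.
  i=4: a_4=1, p_4 = 1*1465 + 132 = 1597, q_4 = 1*677 + 61 = 738.
  i=5: a_5=8, p_5 = 8*1597 + 1465 = 14241, q_5 = 8*738 + 677 = 6581.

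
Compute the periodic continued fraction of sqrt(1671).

Write x_i = (sqrt(1671) + m_i)/d_i with (m_0, d_0) = (0, 1). a_0 = floor(sqrt(1671)) = 40, since 40^2 = 1600 <= 1671 < 1681 = 41^2.
Iterate m_{i+1} = d_i*a_i - m_i, d_{i+1} = (1671 - m_{i+1}^2)/d_i, a_{i+1} = floor((a_0 + m_{i+1})/d_{i+1}):
  m_1 = 1*40 - 0 = 40, d_1 = (1671 - 40^2)/1 = 71/1 = 71, a_1 = floor((40 + 40)/71) = 1.
  m_2 = 71*1 - 40 = 31, d_2 = (1671 - 31^2)/71 = 710/71 = 10, a_2 = floor((40 + 31)/10) = 7.
  m_3 = 10*7 - 31 = 39, d_3 = (1671 - 39^2)/10 = 150/10 = 15, a_3 = floor((40 + 39)/15) = 5.
  m_4 = 15*5 - 39 = 36, d_4 = (1671 - 36^2)/15 = 375/15 = 25, a_4 = floor((40 + 36)/25) = 3.
  m_5 = 25*3 - 36 = 39, d_5 = (1671 - 39^2)/25 = 150/25 = 6, a_5 = floor((40 + 39)/6) = 13.
  m_6 = 6*13 - 39 = 39, d_6 = (1671 - 39^2)/6 = 150/6 = 25, a_6 = floor((40 + 39)/25) = 3.
  m_7 = 25*3 - 39 = 36, d_7 = (1671 - 36^2)/25 = 375/25 = 15, a_7 = floor((40 + 36)/15) = 5.
  m_8 = 15*5 - 36 = 39, d_8 = (1671 - 39^2)/15 = 150/15 = 10, a_8 = floor((40 + 39)/10) = 7.
  m_9 = 10*7 - 39 = 31, d_9 = (1671 - 31^2)/10 = 710/10 = 71, a_9 = floor((40 + 31)/71) = 1.
  m_10 = 71*1 - 31 = 40, d_10 = (1671 - 40^2)/71 = 71/71 = 1, a_10 = floor((40 + 40)/1) = 80.
  m_11 = 1*80 - 40 = 40, d_11 = (1671 - 40^2)/1 = 71/1 = 71: (m_11, d_11) = (m_1, d_1) = (40, 71), so from here the quotients repeat a_1, ..., a_10; the period length is 10.
Hence the expansion of sqrt(1671) is a_0 = 40 followed by the repeating block 1, 7, 5, 3, 13, 3, 5, 7, 1, 80 (period 10).

[40; (1, 7, 5, 3, 13, 3, 5, 7, 1, 80)]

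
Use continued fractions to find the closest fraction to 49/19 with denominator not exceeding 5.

Expand x = 49/19 as a continued fraction with the Euclidean algorithm:
  49 = 2*19 + 11, so a_0 = 2.
  19 = 1*11 + 8, so a_1 = 1.
  11 = 1*8 + 3, so a_2 = 1.
  8 = 2*3 + 2, so a_3 = 2.
  3 = 1*2 + 1, so a_4 = 1.
  2 = 2*1 + 0, so a_5 = 2.
so x = [2; 1, 1, 2, 1, 2].
Convergents (p_i = a_i*p_{i-1} + p_{i-2}, q_i = a_i*q_{i-1} + q_{i-2} with p_{-2}=0, p_{-1}=1, q_{-2}=1, q_{-1}=0), until the denominator exceeds 5:
  i=0: a_0=2, p_0 = 2*1 + 0 = 2, q_0 = 2*0 + 1 = 1.
  i=1: a_1=1, p_1 = 1*2 + 1 = 3, q_1 = 1*1 + 0 = 1.
  i=2: a_2=1, p_2 = 1*3 + 2 = 5, q_2 = 1*1 + 1 = 2.
  i=3: a_3=2, p_3 = 2*5 + 3 = 13, q_3 = 2*2 + 1 = 5.
  i=4: a_4=1, p_4 = 1*13 + 5 = 18, q_4 = 1*5 + 2 = 7.
q_4 = 7 > 5, so the last convergent with denominator <= 5 is p_3/q_3 = 13/5.
The closest fraction with denominator <= 5 is either p_3/q_3 or the intermediate fraction (k*p_3 + p_2)/(k*q_3 + q_2) with the largest k >= 1 whose denominator stays <= 5; these approach x as k grows, and every other convergent or intermediate fraction in range is farther away.
Largest k: floor((5 - q_2)/q_3) = floor((5 - 2)/5) = 0.
Since k = 0, no intermediate fraction beyond p_3/q_3 has denominator <= 5, so the convergent 13/5 is the closest (its error is |49*5 - 13*19|/(19*5) = 2/95).

13/5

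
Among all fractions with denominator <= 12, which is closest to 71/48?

3/2

Expand x = 71/48 as a continued fraction with the Euclidean algorithm:
  71 = 1*48 + 23, so a_0 = 1.
  48 = 2*23 + 2, so a_1 = 2.
  23 = 11*2 + 1, so a_2 = 11.
  2 = 2*1 + 0, so a_3 = 2.
so x = [1; 2, 11, 2].
Convergents (p_i = a_i*p_{i-1} + p_{i-2}, q_i = a_i*q_{i-1} + q_{i-2} with p_{-2}=0, p_{-1}=1, q_{-2}=1, q_{-1}=0), until the denominator exceeds 12:
  i=0: a_0=1, p_0 = 1*1 + 0 = 1, q_0 = 1*0 + 1 = 1.
  i=1: a_1=2, p_1 = 2*1 + 1 = 3, q_1 = 2*1 + 0 = 2.
  i=2: a_2=11, p_2 = 11*3 + 1 = 34, q_2 = 11*2 + 1 = 23.
q_2 = 23 > 12, so the last convergent with denominator <= 12 is p_1/q_1 = 3/2.
The closest fraction with denominator <= 12 is either p_1/q_1 or the intermediate fraction (k*p_1 + p_0)/(k*q_1 + q_0) with the largest k >= 1 whose denominator stays <= 12; these approach x as k grows, and every other convergent or intermediate fraction in range is farther away.
Largest k: floor((12 - q_0)/q_1) = floor((12 - 1)/2) = 5.
That gives (5*3 + 1)/(5*2 + 1) = 16/11.
Compare the errors: |x - 3/2| = |71*2 - 3*48|/(48*2) = 2/96, and |x - 16/11| = |71*11 - 16*48|/(48*11) = 13/528.
Cross-multiplying, 2*528 = 1056 < 1248 = 13*96, so 2/96 is smaller: the convergent 3/2 is closer to x than 16/11.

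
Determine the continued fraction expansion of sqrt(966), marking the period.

Write x_i = (sqrt(966) + m_i)/d_i with (m_0, d_0) = (0, 1). a_0 = floor(sqrt(966)) = 31, since 31^2 = 961 <= 966 < 1024 = 32^2.
Iterate m_{i+1} = d_i*a_i - m_i, d_{i+1} = (966 - m_{i+1}^2)/d_i, a_{i+1} = floor((a_0 + m_{i+1})/d_{i+1}):
  m_1 = 1*31 - 0 = 31, d_1 = (966 - 31^2)/1 = 5/1 = 5, a_1 = floor((31 + 31)/5) = 12.
  m_2 = 5*12 - 31 = 29, d_2 = (966 - 29^2)/5 = 125/5 = 25, a_2 = floor((31 + 29)/25) = 2.
  m_3 = 25*2 - 29 = 21, d_3 = (966 - 21^2)/25 = 525/25 = 21, a_3 = floor((31 + 21)/21) = 2.
  m_4 = 21*2 - 21 = 21, d_4 = (966 - 21^2)/21 = 525/21 = 25, a_4 = floor((31 + 21)/25) = 2.
  m_5 = 25*2 - 21 = 29, d_5 = (966 - 29^2)/25 = 125/25 = 5, a_5 = floor((31 + 29)/5) = 12.
  m_6 = 5*12 - 29 = 31, d_6 = (966 - 31^2)/5 = 5/5 = 1, a_6 = floor((31 + 31)/1) = 62.
  m_7 = 1*62 - 31 = 31, d_7 = (966 - 31^2)/1 = 5/1 = 5: (m_7, d_7) = (m_1, d_1) = (31, 5), so from here the quotients repeat a_1, ..., a_6; the period length is 6.
Hence the expansion of sqrt(966) is a_0 = 31 followed by the repeating block 12, 2, 2, 2, 12, 62 (period 6).

[31; (12, 2, 2, 2, 12, 62)]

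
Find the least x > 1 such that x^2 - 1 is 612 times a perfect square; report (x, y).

First expand sqrt(612) as a continued fraction. With x_i = (sqrt(612) + m_i)/d_i and (m_0, d_0) = (0, 1): a_0 = floor(sqrt(612)) = 24, since 24^2 = 576 <= 612 < 625 = 25^2.
Iterate m_{i+1} = d_i*a_i - m_i, d_{i+1} = (612 - m_{i+1}^2)/d_i, a_{i+1} = floor((a_0 + m_{i+1})/d_{i+1}):
  m_1 = 1*24 - 0 = 24, d_1 = (612 - 24^2)/1 = 36/1 = 36, a_1 = floor((24 + 24)/36) = 1.
  m_2 = 36*1 - 24 = 12, d_2 = (612 - 12^2)/36 = 468/36 = 13, a_2 = floor((24 + 12)/13) = 2.
  m_3 = 13*2 - 12 = 14, d_3 = (612 - 14^2)/13 = 416/13 = 32, a_3 = floor((24 + 14)/32) = 1.
  m_4 = 32*1 - 14 = 18, d_4 = (612 - 18^2)/32 = 288/32 = 9, a_4 = floor((24 + 18)/9) = 4.
  m_5 = 9*4 - 18 = 18, d_5 = (612 - 18^2)/9 = 288/9 = 32, a_5 = floor((24 + 18)/32) = 1.
  m_6 = 32*1 - 18 = 14, d_6 = (612 - 14^2)/32 = 416/32 = 13, a_6 = floor((24 + 14)/13) = 2.
  m_7 = 13*2 - 14 = 12, d_7 = (612 - 12^2)/13 = 468/13 = 36, a_7 = floor((24 + 12)/36) = 1.
  m_8 = 36*1 - 12 = 24, d_8 = (612 - 24^2)/36 = 36/36 = 1, a_8 = floor((24 + 24)/1) = 48.
  m_9 = 1*48 - 24 = 24, d_9 = (612 - 24^2)/1 = 36/1 = 36: (m_9, d_9) = (m_1, d_1) = (24, 36), so from here the quotients repeat a_1, ..., a_8; the period length is 8.
So sqrt(612) = [24; (1, 2, 1, 4, 1, 2, 1, 48)] with period length k = 8.
k is even, so the fundamental solution of x^2 - 612y^2 = 1 is (p_{k-1}, q_{k-1}) = (p_7, q_7); compute convergents through index 7.
Convergents (p_i = a_i*p_{i-1} + p_{i-2}, q_i = a_i*q_{i-1} + q_{i-2} with p_{-2}=0, p_{-1}=1, q_{-2}=1, q_{-1}=0):
  i=0: a_0=24, p_0 = 24*1 + 0 = 24, q_0 = 24*0 + 1 = 1.
  i=1: a_1=1, p_1 = 1*24 + 1 = 25, q_1 = 1*1 + 0 = 1.
  i=2: a_2=2, p_2 = 2*25 + 24 = 74, q_2 = 2*1 + 1 = 3.
  i=3: a_3=1, p_3 = 1*74 + 25 = 99, q_3 = 1*3 + 1 = 4.
  i=4: a_4=4, p_4 = 4*99 + 74 = 470, q_4 = 4*4 + 3 = 19.
  i=5: a_5=1, p_5 = 1*470 + 99 = 569, q_5 = 1*19 + 4 = 23.
  i=6: a_6=2, p_6 = 2*569 + 470 = 1608, q_6 = 2*23 + 19 = 65.
  i=7: a_7=1, p_7 = 1*1608 + 569 = 2177, q_7 = 1*65 + 23 = 88.
Check: 2177^2 - 612*88^2 = 4739329 - 4739328 = 1, so (x, y) = (2177, 88) solves the equation, and by the theorem it is the least positive solution.

(x, y) = (2177, 88)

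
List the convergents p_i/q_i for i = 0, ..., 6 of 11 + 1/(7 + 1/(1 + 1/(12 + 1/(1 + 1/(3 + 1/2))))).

Using the convergent recurrence p_i = a_i*p_{i-1} + p_{i-2}, q_i = a_i*q_{i-1} + q_{i-2} with p_{-2}=0, p_{-1}=1, q_{-2}=1, q_{-1}=0:
  i=0: a_0=11, p_0 = 11*1 + 0 = 11, q_0 = 11*0 + 1 = 1.
  i=1: a_1=7, p_1 = 7*11 + 1 = 78, q_1 = 7*1 + 0 = 7.
  i=2: a_2=1, p_2 = 1*78 + 11 = 89, q_2 = 1*7 + 1 = 8.
  i=3: a_3=12, p_3 = 12*89 + 78 = 1146, q_3 = 12*8 + 7 = 103.
  i=4: a_4=1, p_4 = 1*1146 + 89 = 1235, q_4 = 1*103 + 8 = 111.
  i=5: a_5=3, p_5 = 3*1235 + 1146 = 4851, q_5 = 3*111 + 103 = 436.
  i=6: a_6=2, p_6 = 2*4851 + 1235 = 10937, q_6 = 2*436 + 111 = 983.

11/1, 78/7, 89/8, 1146/103, 1235/111, 4851/436, 10937/983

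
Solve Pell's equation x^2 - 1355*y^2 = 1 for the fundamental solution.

First expand sqrt(1355) as a continued fraction. With x_i = (sqrt(1355) + m_i)/d_i and (m_0, d_0) = (0, 1): a_0 = floor(sqrt(1355)) = 36, since 36^2 = 1296 <= 1355 < 1369 = 37^2.
Iterate m_{i+1} = d_i*a_i - m_i, d_{i+1} = (1355 - m_{i+1}^2)/d_i, a_{i+1} = floor((a_0 + m_{i+1})/d_{i+1}):
  m_1 = 1*36 - 0 = 36, d_1 = (1355 - 36^2)/1 = 59/1 = 59, a_1 = floor((36 + 36)/59) = 1.
  m_2 = 59*1 - 36 = 23, d_2 = (1355 - 23^2)/59 = 826/59 = 14, a_2 = floor((36 + 23)/14) = 4.
  m_3 = 14*4 - 23 = 33, d_3 = (1355 - 33^2)/14 = 266/14 = 19, a_3 = floor((36 + 33)/19) = 3.
  m_4 = 19*3 - 33 = 24, d_4 = (1355 - 24^2)/19 = 779/19 = 41, a_4 = floor((36 + 24)/41) = 1.
  m_5 = 41*1 - 24 = 17, d_5 = (1355 - 17^2)/41 = 1066/41 = 26, a_5 = floor((36 + 17)/26) = 2.
  m_6 = 26*2 - 17 = 35, d_6 = (1355 - 35^2)/26 = 130/26 = 5, a_6 = floor((36 + 35)/5) = 14.
  m_7 = 5*14 - 35 = 35, d_7 = (1355 - 35^2)/5 = 130/5 = 26, a_7 = floor((36 + 35)/26) = 2.
  m_8 = 26*2 - 35 = 17, d_8 = (1355 - 17^2)/26 = 1066/26 = 41, a_8 = floor((36 + 17)/41) = 1.
  m_9 = 41*1 - 17 = 24, d_9 = (1355 - 24^2)/41 = 779/41 = 19, a_9 = floor((36 + 24)/19) = 3.
  m_10 = 19*3 - 24 = 33, d_10 = (1355 - 33^2)/19 = 266/19 = 14, a_10 = floor((36 + 33)/14) = 4.
  m_11 = 14*4 - 33 = 23, d_11 = (1355 - 23^2)/14 = 826/14 = 59, a_11 = floor((36 + 23)/59) = 1.
  m_12 = 59*1 - 23 = 36, d_12 = (1355 - 36^2)/59 = 59/59 = 1, a_12 = floor((36 + 36)/1) = 72.
  m_13 = 1*72 - 36 = 36, d_13 = (1355 - 36^2)/1 = 59/1 = 59: (m_13, d_13) = (m_1, d_1) = (36, 59), so from here the quotients repeat a_1, ..., a_12; the period length is 12.
So sqrt(1355) = [36; (1, 4, 3, 1, 2, 14, 2, 1, 3, 4, 1, 72)] with period length k = 12.
k is even, so the fundamental solution of x^2 - 1355y^2 = 1 is (p_{k-1}, q_{k-1}) = (p_11, q_11); compute convergents through index 11.
Convergents (p_i = a_i*p_{i-1} + p_{i-2}, q_i = a_i*q_{i-1} + q_{i-2} with p_{-2}=0, p_{-1}=1, q_{-2}=1, q_{-1}=0):
  i=0: a_0=36, p_0 = 36*1 + 0 = 36, q_0 = 36*0 + 1 = 1.
  i=1: a_1=1, p_1 = 1*36 + 1 = 37, q_1 = 1*1 + 0 = 1.
  i=2: a_2=4, p_2 = 4*37 + 36 = 184, q_2 = 4*1 + 1 = 5.
  i=3: a_3=3, p_3 = 3*184 + 37 = 589, q_3 = 3*5 + 1 = 16.
  i=4: a_4=1, p_4 = 1*589 + 184 = 773, q_4 = 1*16 + 5 = 21.
  i=5: a_5=2, p_5 = 2*773 + 589 = 2135, q_5 = 2*21 + 16 = 58.
  i=6: a_6=14, p_6 = 14*2135 + 773 = 30663, q_6 = 14*58 + 21 = 833.
  i=7: a_7=2, p_7 = 2*30663 + 2135 = 63461, q_7 = 2*833 + 58 = 1724.
  i=8: a_8=1, p_8 = 1*63461 + 30663 = 94124, q_8 = 1*1724 + 833 = 2557.
  i=9: a_9=3, p_9 = 3*94124 + 63461 = 345833, q_9 = 3*2557 + 1724 = 9395.
  i=10: a_10=4, p_10 = 4*345833 + 94124 = 1477456, q_10 = 4*9395 + 2557 = 40137.
  i=11: a_11=1, p_11 = 1*1477456 + 345833 = 1823289, q_11 = 1*40137 + 9395 = 49532.
Check: 1823289^2 - 1355*49532^2 = 3324382777521 - 3324382777520 = 1, so (x, y) = (1823289, 49532) solves the equation, and by the theorem it is the least positive solution.

(x, y) = (1823289, 49532)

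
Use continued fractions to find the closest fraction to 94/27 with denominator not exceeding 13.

7/2

Expand x = 94/27 as a continued fraction with the Euclidean algorithm:
  94 = 3*27 + 13, so a_0 = 3.
  27 = 2*13 + 1, so a_1 = 2.
  13 = 13*1 + 0, so a_2 = 13.
so x = [3; 2, 13].
Convergents (p_i = a_i*p_{i-1} + p_{i-2}, q_i = a_i*q_{i-1} + q_{i-2} with p_{-2}=0, p_{-1}=1, q_{-2}=1, q_{-1}=0), until the denominator exceeds 13:
  i=0: a_0=3, p_0 = 3*1 + 0 = 3, q_0 = 3*0 + 1 = 1.
  i=1: a_1=2, p_1 = 2*3 + 1 = 7, q_1 = 2*1 + 0 = 2.
  i=2: a_2=13, p_2 = 13*7 + 3 = 94, q_2 = 13*2 + 1 = 27.
q_2 = 27 > 13, so the last convergent with denominator <= 13 is p_1/q_1 = 7/2.
The closest fraction with denominator <= 13 is either p_1/q_1 or the intermediate fraction (k*p_1 + p_0)/(k*q_1 + q_0) with the largest k >= 1 whose denominator stays <= 13; these approach x as k grows, and every other convergent or intermediate fraction in range is farther away.
Largest k: floor((13 - q_0)/q_1) = floor((13 - 1)/2) = 6.
That gives (6*7 + 3)/(6*2 + 1) = 45/13.
Compare the errors: |x - 7/2| = |94*2 - 7*27|/(27*2) = 1/54, and |x - 45/13| = |94*13 - 45*27|/(27*13) = 7/351.
Cross-multiplying, 1*351 = 351 < 378 = 7*54, so 1/54 is smaller: the convergent 7/2 is closer to x than 45/13.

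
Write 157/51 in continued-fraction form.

Run the Euclidean algorithm on 157 and 51; the successive quotients are the partial quotients a_0, a_1, ... (each step inverts the fractional part left over by the previous one):
  157 = 3*51 + 4, so a_0 = 3.
  51 = 12*4 + 3, so a_1 = 12.
  4 = 1*3 + 1, so a_2 = 1.
  3 = 3*1 + 0, so a_3 = 3.
The remainder reaches 0 after 4 divisions, so the expansion has 4 partial quotients, read off in order.

[3; 12, 1, 3]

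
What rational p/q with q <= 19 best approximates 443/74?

Expand x = 443/74 as a continued fraction with the Euclidean algorithm:
  443 = 5*74 + 73, so a_0 = 5.
  74 = 1*73 + 1, so a_1 = 1.
  73 = 73*1 + 0, so a_2 = 73.
so x = [5; 1, 73].
Convergents (p_i = a_i*p_{i-1} + p_{i-2}, q_i = a_i*q_{i-1} + q_{i-2} with p_{-2}=0, p_{-1}=1, q_{-2}=1, q_{-1}=0), until the denominator exceeds 19:
  i=0: a_0=5, p_0 = 5*1 + 0 = 5, q_0 = 5*0 + 1 = 1.
  i=1: a_1=1, p_1 = 1*5 + 1 = 6, q_1 = 1*1 + 0 = 1.
  i=2: a_2=73, p_2 = 73*6 + 5 = 443, q_2 = 73*1 + 1 = 74.
q_2 = 74 > 19, so the last convergent with denominator <= 19 is p_1/q_1 = 6/1.
The closest fraction with denominator <= 19 is either p_1/q_1 or the intermediate fraction (k*p_1 + p_0)/(k*q_1 + q_0) with the largest k >= 1 whose denominator stays <= 19; these approach x as k grows, and every other convergent or intermediate fraction in range is farther away.
Largest k: floor((19 - q_0)/q_1) = floor((19 - 1)/1) = 18.
That gives (18*6 + 5)/(18*1 + 1) = 113/19.
Compare the errors: |x - 6/1| = |443*1 - 6*74|/(74*1) = 1/74, and |x - 113/19| = |443*19 - 113*74|/(74*19) = 55/1406.
Cross-multiplying, 1*1406 = 1406 < 4070 = 55*74, so 1/74 is smaller: the convergent 6/1 is closer to x than 113/19.

6/1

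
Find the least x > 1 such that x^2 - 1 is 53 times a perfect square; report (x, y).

(x, y) = (66249, 9100)

First expand sqrt(53) as a continued fraction. With x_i = (sqrt(53) + m_i)/d_i and (m_0, d_0) = (0, 1): a_0 = floor(sqrt(53)) = 7, since 7^2 = 49 <= 53 < 64 = 8^2.
Iterate m_{i+1} = d_i*a_i - m_i, d_{i+1} = (53 - m_{i+1}^2)/d_i, a_{i+1} = floor((a_0 + m_{i+1})/d_{i+1}):
  m_1 = 1*7 - 0 = 7, d_1 = (53 - 7^2)/1 = 4/1 = 4, a_1 = floor((7 + 7)/4) = 3.
  m_2 = 4*3 - 7 = 5, d_2 = (53 - 5^2)/4 = 28/4 = 7, a_2 = floor((7 + 5)/7) = 1.
  m_3 = 7*1 - 5 = 2, d_3 = (53 - 2^2)/7 = 49/7 = 7, a_3 = floor((7 + 2)/7) = 1.
  m_4 = 7*1 - 2 = 5, d_4 = (53 - 5^2)/7 = 28/7 = 4, a_4 = floor((7 + 5)/4) = 3.
  m_5 = 4*3 - 5 = 7, d_5 = (53 - 7^2)/4 = 4/4 = 1, a_5 = floor((7 + 7)/1) = 14.
  m_6 = 1*14 - 7 = 7, d_6 = (53 - 7^2)/1 = 4/1 = 4: (m_6, d_6) = (m_1, d_1) = (7, 4), so from here the quotients repeat a_1, ..., a_5; the period length is 5.
So sqrt(53) = [7; (3, 1, 1, 3, 14)] with period length k = 5.
k is odd, so (p_{k-1}, q_{k-1}) only solves x^2 - 53y^2 = -1 and the fundamental solution of x^2 - 53y^2 = 1 is (p_{2k-1}, q_{2k-1}) = (p_9, q_9); compute convergents through index 9, running through the period twice.
Convergents (p_i = a_i*p_{i-1} + p_{i-2}, q_i = a_i*q_{i-1} + q_{i-2} with p_{-2}=0, p_{-1}=1, q_{-2}=1, q_{-1}=0):
  i=0: a_0=7, p_0 = 7*1 + 0 = 7, q_0 = 7*0 + 1 = 1.
  i=1: a_1=3, p_1 = 3*7 + 1 = 22, q_1 = 3*1 + 0 = 3.
  i=2: a_2=1, p_2 = 1*22 + 7 = 29, q_2 = 1*3 + 1 = 4.
  i=3: a_3=1, p_3 = 1*29 + 22 = 51, q_3 = 1*4 + 3 = 7.
  i=4: a_4=3, p_4 = 3*51 + 29 = 182, q_4 = 3*7 + 4 = 25.
  i=5: a_5=14, p_5 = 14*182 + 51 = 2599, q_5 = 14*25 + 7 = 357.
  i=6: a_6=3, p_6 = 3*2599 + 182 = 7979, q_6 = 3*357 + 25 = 1096.
  i=7: a_7=1, p_7 = 1*7979 + 2599 = 10578, q_7 = 1*1096 + 357 = 1453.
  i=8: a_8=1, p_8 = 1*10578 + 7979 = 18557, q_8 = 1*1453 + 1096 = 2549.
  i=9: a_9=3, p_9 = 3*18557 + 10578 = 66249, q_9 = 3*2549 + 1453 = 9100.
Indeed p_4^2 - 53*q_4^2 = 33124 - 33125 = -1, not +1.
Check: 66249^2 - 53*9100^2 = 4388930001 - 4388930000 = 1, so (x, y) = (66249, 9100) solves the equation, and by the theorem it is the least positive solution.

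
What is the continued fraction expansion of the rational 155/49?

Run the Euclidean algorithm on 155 and 49; the successive quotients are the partial quotients a_0, a_1, ... (each step inverts the fractional part left over by the previous one):
  155 = 3*49 + 8, so a_0 = 3.
  49 = 6*8 + 1, so a_1 = 6.
  8 = 8*1 + 0, so a_2 = 8.
The remainder reaches 0 after 3 divisions, so the expansion has 3 partial quotients, read off in order.

[3; 6, 8]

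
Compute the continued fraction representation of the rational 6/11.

Run the Euclidean algorithm on 6 and 11; the successive quotients are the partial quotients a_0, a_1, ... (each step inverts the fractional part left over by the previous one):
  6 = 0*11 + 6, so a_0 = 0.
  11 = 1*6 + 5, so a_1 = 1.
  6 = 1*5 + 1, so a_2 = 1.
  5 = 5*1 + 0, so a_3 = 5.
The remainder reaches 0 after 4 divisions, so the expansion has 4 partial quotients, read off in order.

[0; 1, 1, 5]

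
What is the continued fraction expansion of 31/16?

Run the Euclidean algorithm on 31 and 16; the successive quotients are the partial quotients a_0, a_1, ... (each step inverts the fractional part left over by the previous one):
  31 = 1*16 + 15, so a_0 = 1.
  16 = 1*15 + 1, so a_1 = 1.
  15 = 15*1 + 0, so a_2 = 15.
The remainder reaches 0 after 3 divisions, so the expansion has 3 partial quotients, read off in order.

[1; 1, 15]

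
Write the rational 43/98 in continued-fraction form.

Run the Euclidean algorithm on 43 and 98; the successive quotients are the partial quotients a_0, a_1, ... (each step inverts the fractional part left over by the previous one):
  43 = 0*98 + 43, so a_0 = 0.
  98 = 2*43 + 12, so a_1 = 2.
  43 = 3*12 + 7, so a_2 = 3.
  12 = 1*7 + 5, so a_3 = 1.
  7 = 1*5 + 2, so a_4 = 1.
  5 = 2*2 + 1, so a_5 = 2.
  2 = 2*1 + 0, so a_6 = 2.
The remainder reaches 0 after 7 divisions, so the expansion has 7 partial quotients, read off in order.

[0; 2, 3, 1, 1, 2, 2]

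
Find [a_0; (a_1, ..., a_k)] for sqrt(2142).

[46; (3, 1, 1, 4, 1, 1, 3, 92)]

Write x_i = (sqrt(2142) + m_i)/d_i with (m_0, d_0) = (0, 1). a_0 = floor(sqrt(2142)) = 46, since 46^2 = 2116 <= 2142 < 2209 = 47^2.
Iterate m_{i+1} = d_i*a_i - m_i, d_{i+1} = (2142 - m_{i+1}^2)/d_i, a_{i+1} = floor((a_0 + m_{i+1})/d_{i+1}):
  m_1 = 1*46 - 0 = 46, d_1 = (2142 - 46^2)/1 = 26/1 = 26, a_1 = floor((46 + 46)/26) = 3.
  m_2 = 26*3 - 46 = 32, d_2 = (2142 - 32^2)/26 = 1118/26 = 43, a_2 = floor((46 + 32)/43) = 1.
  m_3 = 43*1 - 32 = 11, d_3 = (2142 - 11^2)/43 = 2021/43 = 47, a_3 = floor((46 + 11)/47) = 1.
  m_4 = 47*1 - 11 = 36, d_4 = (2142 - 36^2)/47 = 846/47 = 18, a_4 = floor((46 + 36)/18) = 4.
  m_5 = 18*4 - 36 = 36, d_5 = (2142 - 36^2)/18 = 846/18 = 47, a_5 = floor((46 + 36)/47) = 1.
  m_6 = 47*1 - 36 = 11, d_6 = (2142 - 11^2)/47 = 2021/47 = 43, a_6 = floor((46 + 11)/43) = 1.
  m_7 = 43*1 - 11 = 32, d_7 = (2142 - 32^2)/43 = 1118/43 = 26, a_7 = floor((46 + 32)/26) = 3.
  m_8 = 26*3 - 32 = 46, d_8 = (2142 - 46^2)/26 = 26/26 = 1, a_8 = floor((46 + 46)/1) = 92.
  m_9 = 1*92 - 46 = 46, d_9 = (2142 - 46^2)/1 = 26/1 = 26: (m_9, d_9) = (m_1, d_1) = (46, 26), so from here the quotients repeat a_1, ..., a_8; the period length is 8.
Hence the expansion of sqrt(2142) is a_0 = 46 followed by the repeating block 3, 1, 1, 4, 1, 1, 3, 92 (period 8).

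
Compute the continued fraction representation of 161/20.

[8; 20]

Run the Euclidean algorithm on 161 and 20; the successive quotients are the partial quotients a_0, a_1, ... (each step inverts the fractional part left over by the previous one):
  161 = 8*20 + 1, so a_0 = 8.
  20 = 20*1 + 0, so a_1 = 20.
The remainder reaches 0 after 2 divisions, so the expansion has 2 partial quotients, read off in order.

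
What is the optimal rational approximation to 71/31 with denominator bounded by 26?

Expand x = 71/31 as a continued fraction with the Euclidean algorithm:
  71 = 2*31 + 9, so a_0 = 2.
  31 = 3*9 + 4, so a_1 = 3.
  9 = 2*4 + 1, so a_2 = 2.
  4 = 4*1 + 0, so a_3 = 4.
so x = [2; 3, 2, 4].
Convergents (p_i = a_i*p_{i-1} + p_{i-2}, q_i = a_i*q_{i-1} + q_{i-2} with p_{-2}=0, p_{-1}=1, q_{-2}=1, q_{-1}=0), until the denominator exceeds 26:
  i=0: a_0=2, p_0 = 2*1 + 0 = 2, q_0 = 2*0 + 1 = 1.
  i=1: a_1=3, p_1 = 3*2 + 1 = 7, q_1 = 3*1 + 0 = 3.
  i=2: a_2=2, p_2 = 2*7 + 2 = 16, q_2 = 2*3 + 1 = 7.
  i=3: a_3=4, p_3 = 4*16 + 7 = 71, q_3 = 4*7 + 3 = 31.
q_3 = 31 > 26, so the last convergent with denominator <= 26 is p_2/q_2 = 16/7.
The closest fraction with denominator <= 26 is either p_2/q_2 or the intermediate fraction (k*p_2 + p_1)/(k*q_2 + q_1) with the largest k >= 1 whose denominator stays <= 26; these approach x as k grows, and every other convergent or intermediate fraction in range is farther away.
Largest k: floor((26 - q_1)/q_2) = floor((26 - 3)/7) = 3.
That gives (3*16 + 7)/(3*7 + 3) = 55/24.
Compare the errors: |x - 16/7| = |71*7 - 16*31|/(31*7) = 1/217, and |x - 55/24| = |71*24 - 55*31|/(31*24) = 1/744.
Cross-multiplying, 1*217 = 217 < 744 = 1*744, so 1/744 is smaller: the intermediate fraction 55/24 is closer to x than 16/7.

55/24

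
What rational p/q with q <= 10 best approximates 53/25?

17/8

Expand x = 53/25 as a continued fraction with the Euclidean algorithm:
  53 = 2*25 + 3, so a_0 = 2.
  25 = 8*3 + 1, so a_1 = 8.
  3 = 3*1 + 0, so a_2 = 3.
so x = [2; 8, 3].
Convergents (p_i = a_i*p_{i-1} + p_{i-2}, q_i = a_i*q_{i-1} + q_{i-2} with p_{-2}=0, p_{-1}=1, q_{-2}=1, q_{-1}=0), until the denominator exceeds 10:
  i=0: a_0=2, p_0 = 2*1 + 0 = 2, q_0 = 2*0 + 1 = 1.
  i=1: a_1=8, p_1 = 8*2 + 1 = 17, q_1 = 8*1 + 0 = 8.
  i=2: a_2=3, p_2 = 3*17 + 2 = 53, q_2 = 3*8 + 1 = 25.
q_2 = 25 > 10, so the last convergent with denominator <= 10 is p_1/q_1 = 17/8.
The closest fraction with denominator <= 10 is either p_1/q_1 or the intermediate fraction (k*p_1 + p_0)/(k*q_1 + q_0) with the largest k >= 1 whose denominator stays <= 10; these approach x as k grows, and every other convergent or intermediate fraction in range is farther away.
Largest k: floor((10 - q_0)/q_1) = floor((10 - 1)/8) = 1.
That gives (1*17 + 2)/(1*8 + 1) = 19/9.
Compare the errors: |x - 17/8| = |53*8 - 17*25|/(25*8) = 1/200, and |x - 19/9| = |53*9 - 19*25|/(25*9) = 2/225.
Cross-multiplying, 1*225 = 225 < 400 = 2*200, so 1/200 is smaller: the convergent 17/8 is closer to x than 19/9.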